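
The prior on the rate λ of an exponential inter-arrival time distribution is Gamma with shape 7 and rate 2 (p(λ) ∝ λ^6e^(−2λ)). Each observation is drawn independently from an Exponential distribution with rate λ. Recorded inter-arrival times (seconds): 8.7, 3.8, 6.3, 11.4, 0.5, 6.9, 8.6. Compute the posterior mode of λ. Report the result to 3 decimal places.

The Exponential(rate=λ) likelihood is ∝ λ^n e^(−λΣtᵢ). Here n = 7 and Σtᵢ = 8.7 + 3.8 + 6.3 + 11.4 + 0.5 + 6.9 + 8.6 = 46.2.
Posterior ∝ λ^6e^(−2λ) · λ^7e^(−46.2λ) = λ^13e^(−48.2λ), i.e. Gamma(14, 48.2).
Mode = (a−1)/b = 13/48.2 ≈ 0.270.

λ̂_MAP = 0.270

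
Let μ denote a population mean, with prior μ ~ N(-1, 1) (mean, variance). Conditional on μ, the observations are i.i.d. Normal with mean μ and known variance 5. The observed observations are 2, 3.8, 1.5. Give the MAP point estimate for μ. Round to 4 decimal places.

n = 3; x̄ = (2 + 3.8 + 1.5)/3 = 7.3/3 = 73/30 ≈ 2.4333.
For a Normal prior and Normal likelihood with known variance, the posterior is Normal; its mode equals its mean, the precision-weighted average.
Prior precision 1/σ₀² = 1/1 = 1; data precision n/σ² = 3/5 = 0.6.
μ̂ = (1·(-1) + 0.6·(73/30)) / (1 + 0.6) = 0.46/1.6 = 0.2875.

μ̂_MAP = 0.2875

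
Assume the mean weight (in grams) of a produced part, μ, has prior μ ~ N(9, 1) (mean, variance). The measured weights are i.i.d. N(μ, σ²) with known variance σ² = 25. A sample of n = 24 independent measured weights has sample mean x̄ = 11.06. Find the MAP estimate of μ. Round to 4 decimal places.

n = 24, x̄ = 11.06.
For a Normal prior and Normal likelihood with known variance, the posterior is Normal; its mode equals its mean, the precision-weighted average.
Prior precision 1/σ₀² = 1/1 = 1; data precision n/σ² = 24/25 = 0.96.
μ̂ = (1·9 + 0.96·11.06) / (1 + 0.96) = 19.6176/1.96 = 12261/1225 ≈ 10.0090.

μ̂_MAP = 10.0090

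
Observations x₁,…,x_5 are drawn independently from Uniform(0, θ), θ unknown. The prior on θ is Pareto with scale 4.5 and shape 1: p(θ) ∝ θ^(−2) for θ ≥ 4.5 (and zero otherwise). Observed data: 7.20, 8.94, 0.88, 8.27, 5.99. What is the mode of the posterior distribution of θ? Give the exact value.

θ̂_MAP = 8.94

The Uniform(0, θ) likelihood is θ^(−n) for θ ≥ max(xᵢ), zero otherwise. Here max(xᵢ) = 8.94.
Posterior ∝ θ^(−2) · θ^(−5) = θ^(−7) on θ ≥ max(4.5, 8.94) = 8.94.
This density is strictly decreasing in θ, so the posterior mode lies at the lower boundary of the support.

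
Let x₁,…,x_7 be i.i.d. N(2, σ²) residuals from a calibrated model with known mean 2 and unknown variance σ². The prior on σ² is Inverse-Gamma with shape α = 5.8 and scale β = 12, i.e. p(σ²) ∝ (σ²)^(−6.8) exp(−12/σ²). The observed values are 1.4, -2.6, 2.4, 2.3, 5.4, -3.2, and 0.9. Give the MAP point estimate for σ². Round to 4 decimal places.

Sum of squared deviations about the known mean: SS = (1.4−2)² + (-2.6−2)² + (2.4−2)² + (2.3−2)² + (5.4−2)² + (-3.2−2)² + (0.9−2)² = 61.58.
The Normal likelihood contributes (σ²)^(−n/2) exp(−SS/(2σ²)), so the posterior is Inverse-Gamma(α + n/2, β + SS/2) = Inverse-Gamma(9.3, 42.79).
The mode of Inverse-Gamma(a, b) is b/(a+1) = 42.79/10.3 ≈ 4.1544.

σ̂²_MAP = 4.1544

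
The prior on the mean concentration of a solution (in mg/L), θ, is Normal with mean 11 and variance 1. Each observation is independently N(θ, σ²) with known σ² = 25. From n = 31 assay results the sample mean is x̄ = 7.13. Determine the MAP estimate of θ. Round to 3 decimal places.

θ̂_MAP = 8.858

n = 31, x̄ = 7.13.
For a Normal prior and Normal likelihood with known variance, the posterior is Normal; its mode equals its mean, the precision-weighted average.
Prior precision 1/σ₀² = 1/1 = 1; data precision n/σ² = 31/25 = 1.24.
θ̂ = (1·11 + 1.24·7.13) / (1 + 1.24) = 19.8412/2.24 = 49603/5600 ≈ 8.858.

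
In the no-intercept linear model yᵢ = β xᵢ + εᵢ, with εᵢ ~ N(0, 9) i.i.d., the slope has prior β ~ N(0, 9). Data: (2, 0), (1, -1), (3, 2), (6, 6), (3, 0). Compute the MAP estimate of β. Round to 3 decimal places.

log p(β | y) = −Σ(yᵢ − βxᵢ)²/(2·9) − β²/(2·9) + const.
Setting the derivative to zero: Σxᵢ(yᵢ − βxᵢ)/9 − β/9 = 0, so β = Σxᵢyᵢ / (Σxᵢ² + σ²/τ²).
Σxᵢyᵢ = 2·0 + 1·(-1) + 3·2 + 6·6 + 3·0 = 41; Σxᵢ² = 59; σ²/τ² = 1.
β̂_MAP = 41 / (59 + 1) = 41/60 ≈ 0.683.

β̂_MAP = 0.683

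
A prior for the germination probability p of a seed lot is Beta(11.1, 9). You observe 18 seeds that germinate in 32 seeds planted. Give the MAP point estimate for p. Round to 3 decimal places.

Prior: Beta(11.1, 9).
Data: 18 successes in 32 trials. The binomial likelihood contributes p^18(1−p)^14, so the posterior is Beta(11.1+18, 9+14) = Beta(29.1, 23).
For Beta(a, b) with a, b > 1 the mode is (a−1)/(a+b−2) = 28.1/50.1 ≈ 0.561.

p̂_MAP = 0.561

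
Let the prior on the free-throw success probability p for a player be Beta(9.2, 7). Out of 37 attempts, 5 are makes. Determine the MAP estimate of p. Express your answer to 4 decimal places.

Prior: Beta(9.2, 7).
Data: 5 successes in 37 trials. The binomial likelihood contributes p^5(1−p)^32, so the posterior is Beta(9.2+5, 7+32) = Beta(14.2, 39).
For Beta(a, b) with a, b > 1 the mode is (a−1)/(a+b−2) = 13.2/51.2 ≈ 0.2578.

p̂_MAP = 0.2578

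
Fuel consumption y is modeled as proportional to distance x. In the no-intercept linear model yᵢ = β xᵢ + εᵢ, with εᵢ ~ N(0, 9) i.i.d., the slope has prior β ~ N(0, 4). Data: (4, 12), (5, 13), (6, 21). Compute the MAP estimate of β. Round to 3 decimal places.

β̂_MAP = 3.016

log p(β | y) = −Σ(yᵢ − βxᵢ)²/(2·9) − β²/(2·4) + const.
Setting the derivative to zero: Σxᵢ(yᵢ − βxᵢ)/9 − β/4 = 0, so β = Σxᵢyᵢ / (Σxᵢ² + σ²/τ²).
Σxᵢyᵢ = 4·12 + 5·13 + 6·21 = 239; Σxᵢ² = 77; σ²/τ² = 2.25.
β̂_MAP = 239 / (77 + 2.25) = 239/79.25 ≈ 3.016.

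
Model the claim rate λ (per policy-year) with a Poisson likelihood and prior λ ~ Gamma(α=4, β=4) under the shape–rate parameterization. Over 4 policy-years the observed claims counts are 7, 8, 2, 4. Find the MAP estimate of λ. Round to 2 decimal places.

Σxᵢ = 7+8+2+4 = 21, with n = 4.
Posterior ∝ λ^3e^(−4λ) · λ^21e^(−4λ) = λ^24e^(−8λ), i.e. Gamma(shape=25, rate=8).
The mode of a Gamma(a, b) with a ≥ 1 (shape–rate) is (a−1)/b = 24/8 ≈ 3.00.

λ̂_MAP = 3.00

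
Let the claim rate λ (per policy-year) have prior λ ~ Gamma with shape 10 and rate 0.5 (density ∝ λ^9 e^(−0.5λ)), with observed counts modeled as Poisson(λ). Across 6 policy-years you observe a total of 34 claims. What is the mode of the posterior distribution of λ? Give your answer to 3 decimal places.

λ̂_MAP = 6.615

Σxᵢ = 34, n = 6.
Posterior ∝ λ^9e^(−0.5λ) · λ^34e^(−6λ) = λ^43e^(−6.5λ), i.e. Gamma(shape=44, rate=6.5).
The mode of a Gamma(a, b) with a ≥ 1 (shape–rate) is (a−1)/b = 43/6.5 ≈ 6.615.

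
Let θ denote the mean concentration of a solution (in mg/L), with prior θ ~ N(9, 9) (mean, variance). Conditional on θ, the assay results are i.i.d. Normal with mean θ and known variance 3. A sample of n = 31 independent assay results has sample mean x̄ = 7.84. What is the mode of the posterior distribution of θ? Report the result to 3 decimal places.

n = 31, x̄ = 7.84.
For a Normal prior and Normal likelihood with known variance, the posterior is Normal; its mode equals its mean, the precision-weighted average.
Prior precision 1/σ₀² = 1/9; data precision n/σ² = 31/3.
θ̂ = ((1/9)·9 + (31/3)·7.84) / (1/9 + 31/3) = (6151/75)/(94/9) = 18453/2350 ≈ 7.852.

θ̂_MAP = 7.852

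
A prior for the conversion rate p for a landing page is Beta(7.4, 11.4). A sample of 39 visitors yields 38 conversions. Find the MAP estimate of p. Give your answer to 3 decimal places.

Prior: Beta(7.4, 11.4).
Data: 38 successes in 39 trials. The binomial likelihood contributes p^38(1−p)^1, so the posterior is Beta(7.4+38, 11.4+1) = Beta(45.4, 12.4).
For Beta(a, b) with a, b > 1 the mode is (a−1)/(a+b−2) = 44.4/55.8 ≈ 0.796.

p̂_MAP = 0.796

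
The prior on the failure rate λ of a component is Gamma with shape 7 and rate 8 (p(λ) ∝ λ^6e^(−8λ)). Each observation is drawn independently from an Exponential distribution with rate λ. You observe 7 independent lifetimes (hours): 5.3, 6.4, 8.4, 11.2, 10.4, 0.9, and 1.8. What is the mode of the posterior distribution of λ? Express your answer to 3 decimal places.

The Exponential(rate=λ) likelihood is ∝ λ^n e^(−λΣtᵢ). Here n = 7 and Σtᵢ = 5.3 + 6.4 + 8.4 + 11.2 + 10.4 + 0.9 + 1.8 = 44.4.
Posterior ∝ λ^6e^(−8λ) · λ^7e^(−44.4λ) = λ^13e^(−52.4λ), i.e. Gamma(14, 52.4).
Mode = (a−1)/b = 13/52.4 ≈ 0.248.

λ̂_MAP = 0.248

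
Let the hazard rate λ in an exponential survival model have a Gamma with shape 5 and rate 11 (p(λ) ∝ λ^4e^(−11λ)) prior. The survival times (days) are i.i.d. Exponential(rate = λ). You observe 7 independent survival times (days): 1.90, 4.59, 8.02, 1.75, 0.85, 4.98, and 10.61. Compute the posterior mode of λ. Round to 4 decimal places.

The Exponential(rate=λ) likelihood is ∝ λ^n e^(−λΣtᵢ). Here n = 7 and Σtᵢ = 1.90 + 4.59 + 8.02 + 1.75 + 0.85 + 4.98 + 10.61 = 32.70.
Posterior ∝ λ^4e^(−11λ) · λ^7e^(−32.70λ) = λ^11e^(−43.70λ), i.e. Gamma(12, 43.70).
Mode = (a−1)/b = 11/43.70 ≈ 0.2517.

λ̂_MAP = 0.2517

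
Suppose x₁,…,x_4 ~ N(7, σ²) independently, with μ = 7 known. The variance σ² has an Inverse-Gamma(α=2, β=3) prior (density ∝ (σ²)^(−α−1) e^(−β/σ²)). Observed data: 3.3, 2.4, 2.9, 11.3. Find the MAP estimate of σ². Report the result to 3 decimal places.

Sum of squared deviations about the known mean: SS = (3.3−7)² + (2.4−7)² + (2.9−7)² + (11.3−7)² = 70.15.
The Normal likelihood contributes (σ²)^(−n/2) exp(−SS/(2σ²)), so the posterior is Inverse-Gamma(α + n/2, β + SS/2) = Inverse-Gamma(4, 38.075).
The mode of Inverse-Gamma(a, b) is b/(a+1) = 38.075/5 ≈ 7.615.

σ̂²_MAP = 7.615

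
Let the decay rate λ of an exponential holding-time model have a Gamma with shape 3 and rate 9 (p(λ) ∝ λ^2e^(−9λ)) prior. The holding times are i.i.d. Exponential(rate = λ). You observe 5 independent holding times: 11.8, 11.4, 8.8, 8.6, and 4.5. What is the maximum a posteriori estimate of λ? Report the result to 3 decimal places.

The Exponential(rate=λ) likelihood is ∝ λ^n e^(−λΣtᵢ). Here n = 5 and Σtᵢ = 11.8 + 11.4 + 8.8 + 8.6 + 4.5 = 45.1.
Posterior ∝ λ^2e^(−9λ) · λ^5e^(−45.1λ) = λ^7e^(−54.1λ), i.e. Gamma(8, 54.1).
Mode = (a−1)/b = 7/54.1 ≈ 0.129.

λ̂_MAP = 0.129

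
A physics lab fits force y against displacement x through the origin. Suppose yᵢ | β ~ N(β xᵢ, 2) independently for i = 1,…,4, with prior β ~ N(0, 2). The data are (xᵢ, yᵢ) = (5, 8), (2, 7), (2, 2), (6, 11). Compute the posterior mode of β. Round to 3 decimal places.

β̂_MAP = 1.771

log p(β | y) = −Σ(yᵢ − βxᵢ)²/(2·2) − β²/(2·2) + const.
Setting the derivative to zero: Σxᵢ(yᵢ − βxᵢ)/2 − β/2 = 0, so β = Σxᵢyᵢ / (Σxᵢ² + σ²/τ²).
Σxᵢyᵢ = 5·8 + 2·7 + 2·2 + 6·11 = 124; Σxᵢ² = 69; σ²/τ² = 1.
β̂_MAP = 124 / (69 + 1) = 124/70 ≈ 1.771.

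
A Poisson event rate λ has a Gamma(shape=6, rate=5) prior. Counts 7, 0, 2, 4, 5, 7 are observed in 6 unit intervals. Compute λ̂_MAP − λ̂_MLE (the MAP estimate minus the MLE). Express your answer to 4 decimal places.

Σxᵢ = 25. Posterior is Gamma(31, 11); MAP = (31−1)/11 = 30/11 ≈ 2.72727.
MLE = x̄ = 25/6 ≈ 4.16667.
Difference = 30/11 − 25/6 = -95/66 ≈ -1.4394.

MAP − MLE = -1.4394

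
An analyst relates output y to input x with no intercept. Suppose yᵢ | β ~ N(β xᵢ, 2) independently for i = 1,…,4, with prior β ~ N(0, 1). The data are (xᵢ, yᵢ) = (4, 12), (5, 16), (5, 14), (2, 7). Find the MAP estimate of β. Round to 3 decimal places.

β̂_MAP = 2.944

log p(β | y) = −Σ(yᵢ − βxᵢ)²/(2·2) − β²/(2·1) + const.
Setting the derivative to zero: Σxᵢ(yᵢ − βxᵢ)/2 − β/1 = 0, so β = Σxᵢyᵢ / (Σxᵢ² + σ²/τ²).
Σxᵢyᵢ = 4·12 + 5·16 + 5·14 + 2·7 = 212; Σxᵢ² = 70; σ²/τ² = 2.
β̂_MAP = 212 / (70 + 2) = 212/72 ≈ 2.944.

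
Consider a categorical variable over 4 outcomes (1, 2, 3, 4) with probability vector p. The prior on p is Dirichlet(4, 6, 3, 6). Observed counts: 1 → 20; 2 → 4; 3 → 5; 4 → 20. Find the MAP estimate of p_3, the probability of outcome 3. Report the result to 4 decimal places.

The posterior is Dirichlet(αᵢ + nᵢ) = Dirichlet(24, 10, 8, 26).
For a Dirichlet(a₁,…,a_K) with all aᵢ > 1, the mode has j-th component (aⱼ − 1)/(Σaᵢ − K).
Here Σaᵢ = 68 and K = 4, so p_3 = (8 − 1)/(68 − 4) = 7/64 ≈ 0.1094.

MAP estimate: 0.1094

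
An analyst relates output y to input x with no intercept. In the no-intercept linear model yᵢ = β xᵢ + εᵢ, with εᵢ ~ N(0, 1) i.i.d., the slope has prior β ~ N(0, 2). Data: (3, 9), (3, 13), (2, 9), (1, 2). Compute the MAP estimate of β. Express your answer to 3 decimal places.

log p(β | y) = −Σ(yᵢ − βxᵢ)²/(2·1) − β²/(2·2) + const.
Setting the derivative to zero: Σxᵢ(yᵢ − βxᵢ)/1 − β/2 = 0, so β = Σxᵢyᵢ / (Σxᵢ² + σ²/τ²).
Σxᵢyᵢ = 3·9 + 3·13 + 2·9 + 1·2 = 86; Σxᵢ² = 23; σ²/τ² = 0.5.
β̂_MAP = 86 / (23 + 0.5) = 86/23.5 ≈ 3.660.

β̂_MAP = 3.660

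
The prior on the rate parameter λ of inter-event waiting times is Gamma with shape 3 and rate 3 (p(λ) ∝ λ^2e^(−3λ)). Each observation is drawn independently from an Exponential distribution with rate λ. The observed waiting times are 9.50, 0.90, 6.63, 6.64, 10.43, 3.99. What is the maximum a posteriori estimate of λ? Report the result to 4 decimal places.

The Exponential(rate=λ) likelihood is ∝ λ^n e^(−λΣtᵢ). Here n = 6 and Σtᵢ = 9.50 + 0.90 + 6.63 + 6.64 + 10.43 + 3.99 = 38.09.
Posterior ∝ λ^2e^(−3λ) · λ^6e^(−38.09λ) = λ^8e^(−41.09λ), i.e. Gamma(9, 41.09).
Mode = (a−1)/b = 8/41.09 ≈ 0.1947.

λ̂_MAP = 0.1947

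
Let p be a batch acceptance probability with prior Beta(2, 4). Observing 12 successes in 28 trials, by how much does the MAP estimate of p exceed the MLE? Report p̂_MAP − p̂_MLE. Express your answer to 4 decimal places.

MAP − MLE = -0.0223

Posterior is Beta(14, 20); MAP = (14−1)/(34−2) = 13/32 ≈ 0.40625.
MLE ignores the prior: p̂_MLE = k/n = 12/28 ≈ 0.42857.
Difference = 13/32 − 12/28 = -5/224 ≈ -0.0223.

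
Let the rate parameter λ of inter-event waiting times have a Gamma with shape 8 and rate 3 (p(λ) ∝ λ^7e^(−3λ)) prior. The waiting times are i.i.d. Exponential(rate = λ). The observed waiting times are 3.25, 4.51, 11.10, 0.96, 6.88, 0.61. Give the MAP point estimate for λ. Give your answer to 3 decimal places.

λ̂_MAP = 0.429

The Exponential(rate=λ) likelihood is ∝ λ^n e^(−λΣtᵢ). Here n = 6 and Σtᵢ = 3.25 + 4.51 + 11.10 + 0.96 + 6.88 + 0.61 = 27.31.
Posterior ∝ λ^7e^(−3λ) · λ^6e^(−27.31λ) = λ^13e^(−30.31λ), i.e. Gamma(14, 30.31).
Mode = (a−1)/b = 13/30.31 ≈ 0.429.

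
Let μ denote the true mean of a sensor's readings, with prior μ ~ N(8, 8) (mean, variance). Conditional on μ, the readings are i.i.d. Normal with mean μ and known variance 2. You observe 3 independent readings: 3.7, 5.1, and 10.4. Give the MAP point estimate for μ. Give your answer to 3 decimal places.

μ̂_MAP = 6.523

n = 3; x̄ = (3.7 + 5.1 + 10.4)/3 = 19.2/3 = 6.4.
For a Normal prior and Normal likelihood with known variance, the posterior is Normal; its mode equals its mean, the precision-weighted average.
Prior precision 1/σ₀² = 1/8 = 0.125; data precision n/σ² = 3/2 = 1.5.
μ̂ = (0.125·8 + 1.5·6.4) / (0.125 + 1.5) = 10.6/1.625 = 424/65 ≈ 6.523.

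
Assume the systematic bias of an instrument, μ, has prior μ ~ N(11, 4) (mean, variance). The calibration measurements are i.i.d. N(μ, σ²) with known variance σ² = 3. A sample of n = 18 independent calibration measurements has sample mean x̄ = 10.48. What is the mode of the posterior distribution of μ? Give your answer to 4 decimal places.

μ̂_MAP = 10.5008

n = 18, x̄ = 10.48.
For a Normal prior and Normal likelihood with known variance, the posterior is Normal; its mode equals its mean, the precision-weighted average.
Prior precision 1/σ₀² = 1/4 = 0.25; data precision n/σ² = 18/3 = 6.
μ̂ = (0.25·11 + 6·10.48) / (0.25 + 6) = 65.63/6.25 = 10.5008.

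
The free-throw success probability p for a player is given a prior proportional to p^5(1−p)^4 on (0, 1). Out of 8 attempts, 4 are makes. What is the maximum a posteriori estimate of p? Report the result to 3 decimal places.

p̂_MAP = 0.529

The prior density ∝ p^5(1−p)^4 is the kernel of Beta(6, 5).
Data: 4 successes in 8 trials. The binomial likelihood contributes p^4(1−p)^4, so the posterior is Beta(6+4, 5+4) = Beta(10, 9).
For Beta(a, b) with a, b > 1 the mode is (a−1)/(a+b−2) = 9/17 ≈ 0.529.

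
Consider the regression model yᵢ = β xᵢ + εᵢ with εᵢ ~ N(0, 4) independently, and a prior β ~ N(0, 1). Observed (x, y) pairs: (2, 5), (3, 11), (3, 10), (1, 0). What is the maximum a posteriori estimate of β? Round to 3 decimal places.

log p(β | y) = −Σ(yᵢ − βxᵢ)²/(2·4) − β²/(2·1) + const.
Setting the derivative to zero: Σxᵢ(yᵢ − βxᵢ)/4 − β/1 = 0, so β = Σxᵢyᵢ / (Σxᵢ² + σ²/τ²).
Σxᵢyᵢ = 2·5 + 3·11 + 3·10 + 1·0 = 73; Σxᵢ² = 23; σ²/τ² = 4.
β̂_MAP = 73 / (23 + 4) = 73/27 ≈ 2.704.

β̂_MAP = 2.704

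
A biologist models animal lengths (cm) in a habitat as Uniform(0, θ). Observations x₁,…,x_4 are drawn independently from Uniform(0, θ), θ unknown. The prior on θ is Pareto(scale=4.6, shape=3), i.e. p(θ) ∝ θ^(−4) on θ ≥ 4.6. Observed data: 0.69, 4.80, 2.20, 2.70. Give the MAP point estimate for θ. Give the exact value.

θ̂_MAP = 4.80

The Uniform(0, θ) likelihood is θ^(−n) for θ ≥ max(xᵢ), zero otherwise. Here max(xᵢ) = 4.80.
Posterior ∝ θ^(−4) · θ^(−4) = θ^(−8) on θ ≥ max(4.6, 4.80) = 4.80.
This density is strictly decreasing in θ, so the posterior mode lies at the lower boundary of the support.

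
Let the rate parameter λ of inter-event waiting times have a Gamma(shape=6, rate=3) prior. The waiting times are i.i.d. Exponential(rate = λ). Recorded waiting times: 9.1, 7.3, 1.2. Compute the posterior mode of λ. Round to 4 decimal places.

The Exponential(rate=λ) likelihood is ∝ λ^n e^(−λΣtᵢ). Here n = 3 and Σtᵢ = 9.1 + 7.3 + 1.2 = 17.6.
Posterior ∝ λ^5e^(−3λ) · λ^3e^(−17.6λ) = λ^8e^(−20.6λ), i.e. Gamma(9, 20.6).
Mode = (a−1)/b = 8/20.6 ≈ 0.3883.

λ̂_MAP = 0.3883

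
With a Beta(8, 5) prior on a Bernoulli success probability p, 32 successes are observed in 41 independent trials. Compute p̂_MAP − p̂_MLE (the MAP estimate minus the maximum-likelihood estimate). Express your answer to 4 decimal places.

Posterior is Beta(40, 14); MAP = (40−1)/(54−2) = 39/52 ≈ 0.75000.
MLE ignores the prior: p̂_MLE = k/n = 32/41 ≈ 0.78049.
Difference = 39/52 − 32/41 = -5/164 ≈ -0.0305.

MAP − MLE = -0.0305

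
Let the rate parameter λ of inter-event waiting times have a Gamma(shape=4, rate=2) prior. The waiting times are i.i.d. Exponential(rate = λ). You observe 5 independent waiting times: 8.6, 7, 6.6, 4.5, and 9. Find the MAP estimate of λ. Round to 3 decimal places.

The Exponential(rate=λ) likelihood is ∝ λ^n e^(−λΣtᵢ). Here n = 5 and Σtᵢ = 8.6 + 7 + 6.6 + 4.5 + 9 = 35.7.
Posterior ∝ λ^3e^(−2λ) · λ^5e^(−35.7λ) = λ^8e^(−37.7λ), i.e. Gamma(9, 37.7).
Mode = (a−1)/b = 8/37.7 ≈ 0.212.

λ̂_MAP = 0.212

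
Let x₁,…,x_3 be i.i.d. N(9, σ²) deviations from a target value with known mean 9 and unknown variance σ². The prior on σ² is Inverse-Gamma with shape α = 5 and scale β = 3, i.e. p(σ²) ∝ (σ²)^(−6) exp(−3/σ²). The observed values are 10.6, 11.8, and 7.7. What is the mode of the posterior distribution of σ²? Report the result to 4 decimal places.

Sum of squared deviations about the known mean: SS = (10.6−9)² + (11.8−9)² + (7.7−9)² = 12.09.
The Normal likelihood contributes (σ²)^(−n/2) exp(−SS/(2σ²)), so the posterior is Inverse-Gamma(α + n/2, β + SS/2) = Inverse-Gamma(6.5, 9.045).
The mode of Inverse-Gamma(a, b) is b/(a+1) = 9.045/7.5 ≈ 1.2060.

σ̂²_MAP = 1.2060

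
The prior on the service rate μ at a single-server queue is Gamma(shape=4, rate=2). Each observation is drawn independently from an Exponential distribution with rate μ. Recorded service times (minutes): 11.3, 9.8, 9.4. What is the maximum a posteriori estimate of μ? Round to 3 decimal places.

The Exponential(rate=μ) likelihood is ∝ μ^n e^(−μΣtᵢ). Here n = 3 and Σtᵢ = 11.3 + 9.8 + 9.4 = 30.5.
Posterior ∝ μ^3e^(−2μ) · μ^3e^(−30.5μ) = μ^6e^(−32.5μ), i.e. Gamma(7, 32.5).
Mode = (a−1)/b = 6/32.5 ≈ 0.185.

μ̂_MAP = 0.185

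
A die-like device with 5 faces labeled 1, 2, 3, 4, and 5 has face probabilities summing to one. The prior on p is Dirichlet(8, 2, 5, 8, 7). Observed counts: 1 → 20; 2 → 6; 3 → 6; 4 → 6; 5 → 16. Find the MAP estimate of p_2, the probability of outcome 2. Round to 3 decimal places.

The posterior is Dirichlet(αᵢ + nᵢ) = Dirichlet(28, 8, 11, 14, 23).
For a Dirichlet(a₁,…,a_K) with all aᵢ > 1, the mode has j-th component (aⱼ − 1)/(Σaᵢ − K).
Here Σaᵢ = 84 and K = 5, so p_2 = (8 − 1)/(84 − 5) = 7/79 ≈ 0.089.

MAP estimate: 0.089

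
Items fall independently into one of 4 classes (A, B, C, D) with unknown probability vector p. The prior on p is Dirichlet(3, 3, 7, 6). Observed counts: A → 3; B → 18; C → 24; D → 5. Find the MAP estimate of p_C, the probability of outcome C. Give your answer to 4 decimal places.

The posterior is Dirichlet(αᵢ + nᵢ) = Dirichlet(6, 21, 31, 11).
For a Dirichlet(a₁,…,a_K) with all aᵢ > 1, the mode has j-th component (aⱼ − 1)/(Σaᵢ − K).
Here Σaᵢ = 69 and K = 4, so p_C = (31 − 1)/(69 − 4) = 30/65 ≈ 0.4615.

MAP estimate of p_C = 0.4615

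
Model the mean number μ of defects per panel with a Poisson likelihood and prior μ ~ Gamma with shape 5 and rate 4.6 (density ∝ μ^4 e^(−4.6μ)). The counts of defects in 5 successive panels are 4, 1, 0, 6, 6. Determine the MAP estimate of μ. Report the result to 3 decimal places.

Σxᵢ = 4+1+0+6+6 = 17, with n = 5.
Posterior ∝ μ^4e^(−4.6μ) · μ^17e^(−5μ) = μ^21e^(−9.6μ), i.e. Gamma(shape=22, rate=9.6).
The mode of a Gamma(a, b) with a ≥ 1 (shape–rate) is (a−1)/b = 21/9.6 ≈ 2.188.

μ̂_MAP = 2.188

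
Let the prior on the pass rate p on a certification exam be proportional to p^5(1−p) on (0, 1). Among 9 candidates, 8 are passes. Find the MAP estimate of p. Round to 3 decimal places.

p̂_MAP = 0.867

The prior density ∝ p^5(1−p)^1 is the kernel of Beta(6, 2).
Data: 8 successes in 9 trials. The binomial likelihood contributes p^8(1−p)^1, so the posterior is Beta(6+8, 2+1) = Beta(14, 3).
For Beta(a, b) with a, b > 1 the mode is (a−1)/(a+b−2) = 13/15 ≈ 0.867.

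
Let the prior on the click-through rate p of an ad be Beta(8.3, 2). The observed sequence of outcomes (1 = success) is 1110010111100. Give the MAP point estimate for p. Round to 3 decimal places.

p̂_MAP = 0.718

Prior: Beta(8.3, 2).
Data: 8 successes in 13 trials (from the sequence). The binomial likelihood contributes p^8(1−p)^5, so the posterior is Beta(8.3+8, 2+5) = Beta(16.3, 7).
For Beta(a, b) with a, b > 1 the mode is (a−1)/(a+b−2) = 15.3/21.3 ≈ 0.718.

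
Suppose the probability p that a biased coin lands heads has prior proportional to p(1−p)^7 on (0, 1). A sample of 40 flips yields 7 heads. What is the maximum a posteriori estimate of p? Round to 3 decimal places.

The prior density ∝ p(1−p)^7 is the kernel of Beta(2, 8).
Data: 7 successes in 40 trials. The binomial likelihood contributes p^7(1−p)^33, so the posterior is Beta(2+7, 8+33) = Beta(9, 41).
For Beta(a, b) with a, b > 1 the mode is (a−1)/(a+b−2) = 8/48 ≈ 0.167.

p̂_MAP = 0.167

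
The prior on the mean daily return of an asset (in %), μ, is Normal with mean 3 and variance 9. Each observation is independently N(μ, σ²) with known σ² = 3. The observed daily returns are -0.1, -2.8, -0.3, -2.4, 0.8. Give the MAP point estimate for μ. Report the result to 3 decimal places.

n = 5; x̄ = ((-0.1) + (-2.8) + (-0.3) + (-2.4) + 0.8)/5 = -4.8/5 = -0.96.
For a Normal prior and Normal likelihood with known variance, the posterior is Normal; its mode equals its mean, the precision-weighted average.
Prior precision 1/σ₀² = 1/9; data precision n/σ² = 5/3.
μ̂ = ((1/9)·3 + (5/3)·(-0.96)) / (1/9 + 5/3) = (-19/15)/(16/9) = -0.7125 ≈ -0.713.

μ̂_MAP = -0.713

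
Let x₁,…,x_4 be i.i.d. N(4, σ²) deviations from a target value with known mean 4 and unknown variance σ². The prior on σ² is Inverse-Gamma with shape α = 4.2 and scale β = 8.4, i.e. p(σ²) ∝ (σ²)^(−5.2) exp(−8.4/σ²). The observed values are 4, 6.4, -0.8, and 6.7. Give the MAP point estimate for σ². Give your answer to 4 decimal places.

σ̂²_MAP = 3.6729

Sum of squared deviations about the known mean: SS = (4−4)² + (6.4−4)² + (-0.8−4)² + (6.7−4)² = 36.09.
The Normal likelihood contributes (σ²)^(−n/2) exp(−SS/(2σ²)), so the posterior is Inverse-Gamma(α + n/2, β + SS/2) = Inverse-Gamma(6.2, 26.445).
The mode of Inverse-Gamma(a, b) is b/(a+1) = 26.445/7.2 ≈ 3.6729.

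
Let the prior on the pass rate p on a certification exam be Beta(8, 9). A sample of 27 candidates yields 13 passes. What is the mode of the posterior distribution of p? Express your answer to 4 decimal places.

Prior: Beta(8, 9).
Data: 13 successes in 27 trials. The binomial likelihood contributes p^13(1−p)^14, so the posterior is Beta(8+13, 9+14) = Beta(21, 23).
For Beta(a, b) with a, b > 1 the mode is (a−1)/(a+b−2) = 20/42 ≈ 0.4762.

p̂_MAP = 0.4762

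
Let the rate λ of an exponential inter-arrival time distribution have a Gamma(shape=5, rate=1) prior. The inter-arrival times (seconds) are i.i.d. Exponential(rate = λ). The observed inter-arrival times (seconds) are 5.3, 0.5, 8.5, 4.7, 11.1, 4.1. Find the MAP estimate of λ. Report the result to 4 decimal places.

The Exponential(rate=λ) likelihood is ∝ λ^n e^(−λΣtᵢ). Here n = 6 and Σtᵢ = 5.3 + 0.5 + 8.5 + 4.7 + 11.1 + 4.1 = 34.2.
Posterior ∝ λ^4e^(−1λ) · λ^6e^(−34.2λ) = λ^10e^(−35.2λ), i.e. Gamma(11, 35.2).
Mode = (a−1)/b = 10/35.2 ≈ 0.2841.

λ̂_MAP = 0.2841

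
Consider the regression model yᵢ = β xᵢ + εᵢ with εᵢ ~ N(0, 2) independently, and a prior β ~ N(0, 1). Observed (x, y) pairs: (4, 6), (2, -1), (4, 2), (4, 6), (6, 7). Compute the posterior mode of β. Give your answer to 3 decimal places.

log p(β | y) = −Σ(yᵢ − βxᵢ)²/(2·2) − β²/(2·1) + const.
Setting the derivative to zero: Σxᵢ(yᵢ − βxᵢ)/2 − β/1 = 0, so β = Σxᵢyᵢ / (Σxᵢ² + σ²/τ²).
Σxᵢyᵢ = 4·6 + 2·(-1) + 4·2 + 4·6 + 6·7 = 96; Σxᵢ² = 88; σ²/τ² = 2.
β̂_MAP = 96 / (88 + 2) = 96/90 ≈ 1.067.

β̂_MAP = 1.067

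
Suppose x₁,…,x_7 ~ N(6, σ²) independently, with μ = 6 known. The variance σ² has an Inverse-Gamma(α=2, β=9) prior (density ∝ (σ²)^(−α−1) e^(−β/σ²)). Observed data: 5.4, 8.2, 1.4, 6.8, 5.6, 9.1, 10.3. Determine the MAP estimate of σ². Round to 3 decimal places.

σ̂²_MAP = 5.635

Sum of squared deviations about the known mean: SS = (5.4−6)² + (8.2−6)² + (1.4−6)² + (6.8−6)² + (5.6−6)² + (9.1−6)² + (10.3−6)² = 55.26.
The Normal likelihood contributes (σ²)^(−n/2) exp(−SS/(2σ²)), so the posterior is Inverse-Gamma(α + n/2, β + SS/2) = Inverse-Gamma(5.5, 36.63).
The mode of Inverse-Gamma(a, b) is b/(a+1) = 36.63/6.5 ≈ 5.635.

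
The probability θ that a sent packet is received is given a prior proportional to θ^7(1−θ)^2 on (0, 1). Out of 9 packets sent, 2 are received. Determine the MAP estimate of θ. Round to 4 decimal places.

The prior density ∝ θ^7(1−θ)^2 is the kernel of Beta(8, 3).
Data: 2 successes in 9 trials. The binomial likelihood contributes θ^2(1−θ)^7, so the posterior is Beta(8+2, 3+7) = Beta(10, 10).
For Beta(a, b) with a, b > 1 the mode is (a−1)/(a+b−2) = 9/18 ≈ 0.5000.

θ̂_MAP = 0.5000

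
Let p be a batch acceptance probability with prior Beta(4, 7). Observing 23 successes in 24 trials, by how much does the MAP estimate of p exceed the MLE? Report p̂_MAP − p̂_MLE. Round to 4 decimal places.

Posterior is Beta(27, 8); MAP = (27−1)/(35−2) = 26/33 ≈ 0.78788.
MLE ignores the prior: p̂_MLE = k/n = 23/24 ≈ 0.95833.
Difference = 26/33 − 23/24 = -15/88 ≈ -0.1705.

MAP − MLE = -0.1705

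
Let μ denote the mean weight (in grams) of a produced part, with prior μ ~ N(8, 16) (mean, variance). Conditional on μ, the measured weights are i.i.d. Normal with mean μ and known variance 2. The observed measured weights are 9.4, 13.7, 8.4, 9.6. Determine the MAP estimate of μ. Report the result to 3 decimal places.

μ̂_MAP = 10.206

n = 4; x̄ = (9.4 + 13.7 + 8.4 + 9.6)/4 = 41.1/4 = 10.275.
For a Normal prior and Normal likelihood with known variance, the posterior is Normal; its mode equals its mean, the precision-weighted average.
Prior precision 1/σ₀² = 1/16 = 0.0625; data precision n/σ² = 4/2 = 2.
μ̂ = (0.0625·8 + 2·10.275) / (0.0625 + 2) = 21.05/2.0625 = 1684/165 ≈ 10.206.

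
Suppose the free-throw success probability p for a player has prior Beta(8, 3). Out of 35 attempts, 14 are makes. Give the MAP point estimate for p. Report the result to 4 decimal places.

p̂_MAP = 0.4773

Prior: Beta(8, 3).
Data: 14 successes in 35 trials. The binomial likelihood contributes p^14(1−p)^21, so the posterior is Beta(8+14, 3+21) = Beta(22, 24).
For Beta(a, b) with a, b > 1 the mode is (a−1)/(a+b−2) = 21/44 ≈ 0.4773.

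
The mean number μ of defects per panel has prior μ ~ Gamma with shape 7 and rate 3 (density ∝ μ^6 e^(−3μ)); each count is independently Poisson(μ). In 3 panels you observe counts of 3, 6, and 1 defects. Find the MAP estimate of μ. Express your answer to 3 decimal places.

Σxᵢ = 3+6+1 = 10, with n = 3.
Posterior ∝ μ^6e^(−3μ) · μ^10e^(−3μ) = μ^16e^(−6μ), i.e. Gamma(shape=17, rate=6).
The mode of a Gamma(a, b) with a ≥ 1 (shape–rate) is (a−1)/b = 16/6 ≈ 2.667.

μ̂_MAP = 2.667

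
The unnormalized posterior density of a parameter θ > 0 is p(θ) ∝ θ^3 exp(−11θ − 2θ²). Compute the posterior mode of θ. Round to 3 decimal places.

ℓ'(θ) = 3/θ − 11 − 4θ. Setting this to zero and multiplying by θ: 4θ² + 11θ − 3 = 0.
θ = (−11 + √(11² + 4·4·3)) / (2·4) = (−11 + √169) / 8 = (−11 + 13)/8 = 1/4.
ℓ''(θ) = −3/θ² − 4 < 0, confirming a maximum.

θ̂_MAP = 0.250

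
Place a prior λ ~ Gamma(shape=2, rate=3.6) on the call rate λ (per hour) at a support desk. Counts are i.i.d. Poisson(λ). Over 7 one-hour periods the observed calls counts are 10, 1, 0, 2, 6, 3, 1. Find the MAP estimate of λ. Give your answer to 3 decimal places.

Σxᵢ = 10+1+0+2+6+3+1 = 23, with n = 7.
Posterior ∝ λe^(−3.6λ) · λ^23e^(−7λ) = λ^24e^(−10.6λ), i.e. Gamma(shape=25, rate=10.6).
The mode of a Gamma(a, b) with a ≥ 1 (shape–rate) is (a−1)/b = 24/10.6 ≈ 2.264.

λ̂_MAP = 2.264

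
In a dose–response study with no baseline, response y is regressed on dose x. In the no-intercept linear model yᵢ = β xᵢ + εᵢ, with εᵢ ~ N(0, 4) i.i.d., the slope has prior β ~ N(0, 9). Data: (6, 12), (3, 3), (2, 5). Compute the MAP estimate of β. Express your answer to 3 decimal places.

β̂_MAP = 1.840

log p(β | y) = −Σ(yᵢ − βxᵢ)²/(2·4) − β²/(2·9) + const.
Setting the derivative to zero: Σxᵢ(yᵢ − βxᵢ)/4 − β/9 = 0, so β = Σxᵢyᵢ / (Σxᵢ² + σ²/τ²).
Σxᵢyᵢ = 6·12 + 3·3 + 2·5 = 91; Σxᵢ² = 49; σ²/τ² = 4/9.
β̂_MAP = 91 / (49 + 4/9) = 91/(445/9) = 819/445 ≈ 1.840.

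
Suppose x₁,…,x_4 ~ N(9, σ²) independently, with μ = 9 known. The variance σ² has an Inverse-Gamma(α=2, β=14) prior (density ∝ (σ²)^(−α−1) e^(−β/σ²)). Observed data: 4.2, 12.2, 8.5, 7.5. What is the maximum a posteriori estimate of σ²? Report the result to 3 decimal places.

Sum of squared deviations about the known mean: SS = (4.2−9)² + (12.2−9)² + (8.5−9)² + (7.5−9)² = 35.78.
The Normal likelihood contributes (σ²)^(−n/2) exp(−SS/(2σ²)), so the posterior is Inverse-Gamma(α + n/2, β + SS/2) = Inverse-Gamma(4, 31.89).
The mode of Inverse-Gamma(a, b) is b/(a+1) = 31.89/5 ≈ 6.378.

σ̂²_MAP = 6.378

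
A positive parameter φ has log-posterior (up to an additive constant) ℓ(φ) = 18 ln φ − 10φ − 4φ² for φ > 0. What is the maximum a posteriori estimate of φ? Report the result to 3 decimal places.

ℓ'(φ) = 18/φ − 10 − 8φ. Setting this to zero and multiplying by φ: 8φ² + 10φ − 18 = 0.
φ = (−10 + √(10² + 4·8·18)) / (2·8) = (−10 + √676) / 16 = (−10 + 26)/16 = 1.
ℓ''(φ) = −18/φ² − 8 < 0, confirming a maximum.

φ̂_MAP = 1.000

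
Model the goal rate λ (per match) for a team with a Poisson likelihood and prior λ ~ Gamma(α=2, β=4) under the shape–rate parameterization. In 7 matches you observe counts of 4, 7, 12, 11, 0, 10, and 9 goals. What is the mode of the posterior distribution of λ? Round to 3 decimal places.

λ̂_MAP = 4.909

Σxᵢ = 4+7+12+11+0+10+9 = 53, with n = 7.
Posterior ∝ λe^(−4λ) · λ^53e^(−7λ) = λ^54e^(−11λ), i.e. Gamma(shape=55, rate=11).
The mode of a Gamma(a, b) with a ≥ 1 (shape–rate) is (a−1)/b = 54/11 ≈ 4.909.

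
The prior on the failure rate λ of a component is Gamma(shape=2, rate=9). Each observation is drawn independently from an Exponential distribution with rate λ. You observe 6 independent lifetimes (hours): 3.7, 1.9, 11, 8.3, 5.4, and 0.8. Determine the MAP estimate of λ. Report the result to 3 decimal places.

λ̂_MAP = 0.175

The Exponential(rate=λ) likelihood is ∝ λ^n e^(−λΣtᵢ). Here n = 6 and Σtᵢ = 3.7 + 1.9 + 11 + 8.3 + 5.4 + 0.8 = 31.1.
Posterior ∝ λe^(−9λ) · λ^6e^(−31.1λ) = λ^7e^(−40.1λ), i.e. Gamma(8, 40.1).
Mode = (a−1)/b = 7/40.1 ≈ 0.175.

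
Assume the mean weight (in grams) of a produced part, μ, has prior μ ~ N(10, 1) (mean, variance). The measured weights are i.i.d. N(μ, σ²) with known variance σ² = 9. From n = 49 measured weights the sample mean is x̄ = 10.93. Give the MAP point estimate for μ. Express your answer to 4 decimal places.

n = 49, x̄ = 10.93.
For a Normal prior and Normal likelihood with known variance, the posterior is Normal; its mode equals its mean, the precision-weighted average.
Prior precision 1/σ₀² = 1/1 = 1; data precision n/σ² = 49/9.
μ̂ = (1·10 + (49/9)·10.93) / (1 + 49/9) = (62557/900)/(58/9) = 62557/5800 ≈ 10.7857.

μ̂_MAP = 10.7857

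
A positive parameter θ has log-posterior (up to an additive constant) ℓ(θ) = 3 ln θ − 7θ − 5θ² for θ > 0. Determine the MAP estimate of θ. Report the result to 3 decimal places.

θ̂_MAP = 0.300

ℓ'(θ) = 3/θ − 7 − 10θ. Setting this to zero and multiplying by θ: 10θ² + 7θ − 3 = 0.
θ = (−7 + √(7² + 4·10·3)) / (2·10) = (−7 + √169) / 20 = (−7 + 13)/20 = 3/10.
ℓ''(θ) = −3/θ² − 10 < 0, confirming a maximum.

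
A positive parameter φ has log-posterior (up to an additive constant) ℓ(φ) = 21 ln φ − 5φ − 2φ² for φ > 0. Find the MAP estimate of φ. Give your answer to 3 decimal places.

ℓ'(φ) = 21/φ − 5 − 4φ. Setting this to zero and multiplying by φ: 4φ² + 5φ − 21 = 0.
φ = (−5 + √(5² + 4·4·21)) / (2·4) = (−5 + √361) / 8 = (−5 + 19)/8 = 7/4.
ℓ''(φ) = −21/φ² − 4 < 0, confirming a maximum.

φ̂_MAP = 1.750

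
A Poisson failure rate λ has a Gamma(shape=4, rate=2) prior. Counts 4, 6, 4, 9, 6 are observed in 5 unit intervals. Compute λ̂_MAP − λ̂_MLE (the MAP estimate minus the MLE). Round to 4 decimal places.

MAP − MLE = -1.2286

Σxᵢ = 29. Posterior is Gamma(33, 7); MAP = (33−1)/7 = 32/7 ≈ 4.57143.
MLE = x̄ = 29/5 ≈ 5.80000.
Difference = 32/7 − 29/5 = -43/35 ≈ -1.2286.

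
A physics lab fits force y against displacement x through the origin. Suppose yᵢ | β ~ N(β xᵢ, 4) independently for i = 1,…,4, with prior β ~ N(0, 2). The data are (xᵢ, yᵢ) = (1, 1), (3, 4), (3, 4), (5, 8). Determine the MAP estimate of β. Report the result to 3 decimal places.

log p(β | y) = −Σ(yᵢ − βxᵢ)²/(2·4) − β²/(2·2) + const.
Setting the derivative to zero: Σxᵢ(yᵢ − βxᵢ)/4 − β/2 = 0, so β = Σxᵢyᵢ / (Σxᵢ² + σ²/τ²).
Σxᵢyᵢ = 1·1 + 3·4 + 3·4 + 5·8 = 65; Σxᵢ² = 44; σ²/τ² = 2.
β̂_MAP = 65 / (44 + 2) = 65/46 ≈ 1.413.

β̂_MAP = 1.413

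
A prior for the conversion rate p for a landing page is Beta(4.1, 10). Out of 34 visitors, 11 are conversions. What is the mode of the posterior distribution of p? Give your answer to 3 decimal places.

Prior: Beta(4.1, 10).
Data: 11 successes in 34 trials. The binomial likelihood contributes p^11(1−p)^23, so the posterior is Beta(4.1+11, 10+23) = Beta(15.1, 33).
For Beta(a, b) with a, b > 1 the mode is (a−1)/(a+b−2) = 14.1/46.1 ≈ 0.306.

p̂_MAP = 0.306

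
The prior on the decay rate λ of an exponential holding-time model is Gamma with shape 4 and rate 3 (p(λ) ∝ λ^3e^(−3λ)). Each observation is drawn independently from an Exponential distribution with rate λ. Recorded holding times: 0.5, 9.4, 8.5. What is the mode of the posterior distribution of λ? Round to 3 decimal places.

The Exponential(rate=λ) likelihood is ∝ λ^n e^(−λΣtᵢ). Here n = 3 and Σtᵢ = 0.5 + 9.4 + 8.5 = 18.4.
Posterior ∝ λ^3e^(−3λ) · λ^3e^(−18.4λ) = λ^6e^(−21.4λ), i.e. Gamma(7, 21.4).
Mode = (a−1)/b = 6/21.4 ≈ 0.280.

λ̂_MAP = 0.280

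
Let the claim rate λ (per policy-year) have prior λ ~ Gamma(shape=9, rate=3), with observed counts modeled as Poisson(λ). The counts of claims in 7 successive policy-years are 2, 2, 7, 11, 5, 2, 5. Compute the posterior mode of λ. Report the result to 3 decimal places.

λ̂_MAP = 4.200

Σxᵢ = 2+2+7+11+5+2+5 = 34, with n = 7.
Posterior ∝ λ^8e^(−3λ) · λ^34e^(−7λ) = λ^42e^(−10λ), i.e. Gamma(shape=43, rate=10).
The mode of a Gamma(a, b) with a ≥ 1 (shape–rate) is (a−1)/b = 42/10 ≈ 4.200.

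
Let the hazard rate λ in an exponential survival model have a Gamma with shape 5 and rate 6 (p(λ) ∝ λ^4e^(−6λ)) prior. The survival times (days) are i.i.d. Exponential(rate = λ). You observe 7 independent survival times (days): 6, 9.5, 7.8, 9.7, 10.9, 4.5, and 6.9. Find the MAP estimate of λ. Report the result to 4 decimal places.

The Exponential(rate=λ) likelihood is ∝ λ^n e^(−λΣtᵢ). Here n = 7 and Σtᵢ = 6 + 9.5 + 7.8 + 9.7 + 10.9 + 4.5 + 6.9 = 55.3.
Posterior ∝ λ^4e^(−6λ) · λ^7e^(−55.3λ) = λ^11e^(−61.3λ), i.e. Gamma(12, 61.3).
Mode = (a−1)/b = 11/61.3 ≈ 0.1794.

λ̂_MAP = 0.1794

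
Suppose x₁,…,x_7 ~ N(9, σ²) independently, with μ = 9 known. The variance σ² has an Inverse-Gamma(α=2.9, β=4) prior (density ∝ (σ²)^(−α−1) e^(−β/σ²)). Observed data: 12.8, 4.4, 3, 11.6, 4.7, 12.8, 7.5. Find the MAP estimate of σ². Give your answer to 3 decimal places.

Sum of squared deviations about the known mean: SS = (12.8−9)² + (4.4−9)² + (3−9)² + (11.6−9)² + (4.7−9)² + (12.8−9)² + (7.5−9)² = 113.54.
The Normal likelihood contributes (σ²)^(−n/2) exp(−SS/(2σ²)), so the posterior is Inverse-Gamma(α + n/2, β + SS/2) = Inverse-Gamma(6.4, 60.77).
The mode of Inverse-Gamma(a, b) is b/(a+1) = 60.77/7.4 ≈ 8.212.

σ̂²_MAP = 8.212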